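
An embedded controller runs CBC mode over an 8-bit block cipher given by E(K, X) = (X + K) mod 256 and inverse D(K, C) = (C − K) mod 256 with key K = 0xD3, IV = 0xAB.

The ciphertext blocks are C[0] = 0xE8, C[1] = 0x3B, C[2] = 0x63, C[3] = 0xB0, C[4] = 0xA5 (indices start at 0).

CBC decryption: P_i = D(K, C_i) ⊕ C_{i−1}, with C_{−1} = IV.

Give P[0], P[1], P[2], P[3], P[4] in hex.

P[0] = 0xBE, P[1] = 0x80, P[2] = 0xAB, P[3] = 0xBE, P[4] = 0x62

P[0]: D(K, 0xE8) = 0x15; 0x15 ⊕ 0xAB = 0xBE.
P[1]: D(K, 0x3B) = 0x68; 0x68 ⊕ 0xE8 = 0x80.
P[2]: D(K, 0x63) = 0x90; 0x90 ⊕ 0x3B = 0xAB.
P[3]: D(K, 0xB0) = 0xDD; 0xDD ⊕ 0x63 = 0xBE.
P[4]: D(K, 0xA5) = 0xD2; 0xD2 ⊕ 0xB0 = 0x62.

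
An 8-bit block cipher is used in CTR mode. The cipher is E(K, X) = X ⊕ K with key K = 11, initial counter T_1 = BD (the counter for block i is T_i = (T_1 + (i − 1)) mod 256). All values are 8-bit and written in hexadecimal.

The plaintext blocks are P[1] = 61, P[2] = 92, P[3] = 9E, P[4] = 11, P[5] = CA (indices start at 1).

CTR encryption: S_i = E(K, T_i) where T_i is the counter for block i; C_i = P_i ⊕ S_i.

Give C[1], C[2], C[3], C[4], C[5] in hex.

C[1]: T = BD, S = E(K, T) = AC; 61 ⊕ AC = CD.
C[2]: T = BE, S = E(K, T) = AF; 92 ⊕ AF = 3D.
C[3]: T = BF, S = E(K, T) = AE; 9E ⊕ AE = 30.
C[4]: T = C0, S = E(K, T) = D1; 11 ⊕ D1 = C0.
C[5]: T = C1, S = E(K, T) = D0; CA ⊕ D0 = 1A.

C[1] = CD, C[2] = 3D, C[3] = 30, C[4] = C0, C[5] = 1A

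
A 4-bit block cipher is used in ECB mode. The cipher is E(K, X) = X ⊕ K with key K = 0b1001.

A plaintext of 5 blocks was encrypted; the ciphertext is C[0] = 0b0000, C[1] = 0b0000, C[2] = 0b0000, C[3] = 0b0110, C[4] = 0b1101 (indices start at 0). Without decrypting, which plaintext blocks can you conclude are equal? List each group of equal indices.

P[0] = P[1] = P[2]

ECB encrypts each block independently with the same key, so equal ciphertext blocks imply equal plaintext blocks.
C[0] = C[1] = C[2] = 0b0000, so P[0] = P[1] = P[2].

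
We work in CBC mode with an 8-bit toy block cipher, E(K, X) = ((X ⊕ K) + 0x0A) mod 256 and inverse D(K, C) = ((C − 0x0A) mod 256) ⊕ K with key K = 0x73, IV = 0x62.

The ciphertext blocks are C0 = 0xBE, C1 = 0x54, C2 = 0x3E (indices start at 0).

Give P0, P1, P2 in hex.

P0 = 0xA5, P1 = 0x87, P2 = 0x13

CBC decryption: P_i = D(K, C_i) ⊕ C_{i−1}, with C_{−1} = IV.
P0: D(K, 0xBE) = 0xC7; 0xC7 ⊕ 0x62 = 0xA5.
P1: D(K, 0x54) = 0x39; 0x39 ⊕ 0xBE = 0x87.
P2: D(K, 0x3E) = 0x47; 0x47 ⊕ 0x54 = 0x13.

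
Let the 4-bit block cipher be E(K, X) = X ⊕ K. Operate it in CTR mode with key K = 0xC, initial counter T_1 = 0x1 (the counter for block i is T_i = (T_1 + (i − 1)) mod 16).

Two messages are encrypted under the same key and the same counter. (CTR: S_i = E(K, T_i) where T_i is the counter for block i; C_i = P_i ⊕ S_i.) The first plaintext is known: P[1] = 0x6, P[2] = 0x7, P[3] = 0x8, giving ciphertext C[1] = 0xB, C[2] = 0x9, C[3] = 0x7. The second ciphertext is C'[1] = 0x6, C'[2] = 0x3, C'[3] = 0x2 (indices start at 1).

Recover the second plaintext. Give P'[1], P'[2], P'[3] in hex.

P'[1] = 0xB, P'[2] = 0xD, P'[3] = 0xD

In CTR with a reused counter, both messages share the same keystream S_i, so C_i ⊕ C'_i = P_i ⊕ P'_i and thus P'_i = P_i ⊕ C_i ⊕ C'_i.
P'[1]: 0x6 ⊕ 0xB ⊕ 0x6 = 0xB.
P'[2]: 0x7 ⊕ 0x9 ⊕ 0x3 = 0xD.
P'[3]: 0x8 ⊕ 0x7 ⊕ 0x2 = 0xD.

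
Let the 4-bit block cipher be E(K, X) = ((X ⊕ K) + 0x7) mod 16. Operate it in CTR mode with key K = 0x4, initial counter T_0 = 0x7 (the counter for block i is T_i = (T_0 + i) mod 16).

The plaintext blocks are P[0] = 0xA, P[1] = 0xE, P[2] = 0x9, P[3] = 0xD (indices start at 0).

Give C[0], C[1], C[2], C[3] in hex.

CTR encryption: S_i = E(K, T_i) where T_i is the counter for block i; C_i = P_i ⊕ S_i.
C[0]: T = 0x7, S = E(K, T) = 0xA; 0xA ⊕ 0xA = 0x0.
C[1]: T = 0x8, S = E(K, T) = 0x3; 0xE ⊕ 0x3 = 0xD.
C[2]: T = 0x9, S = E(K, T) = 0x4; 0x9 ⊕ 0x4 = 0xD.
C[3]: T = 0xA, S = E(K, T) = 0x5; 0xD ⊕ 0x5 = 0x8.

C[0] = 0x0, C[1] = 0xD, C[2] = 0xD, C[3] = 0x8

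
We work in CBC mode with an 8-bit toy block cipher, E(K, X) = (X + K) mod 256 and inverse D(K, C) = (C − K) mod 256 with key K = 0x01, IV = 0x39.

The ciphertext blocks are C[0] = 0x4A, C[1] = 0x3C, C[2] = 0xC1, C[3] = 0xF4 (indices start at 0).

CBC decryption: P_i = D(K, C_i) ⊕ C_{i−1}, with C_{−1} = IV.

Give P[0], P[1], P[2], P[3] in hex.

P[0] = 0x70, P[1] = 0x71, P[2] = 0xFC, P[3] = 0x32

P[0]: D(K, 0x4A) = 0x49; 0x49 ⊕ 0x39 = 0x70.
P[1]: D(K, 0x3C) = 0x3B; 0x3B ⊕ 0x4A = 0x71.
P[2]: D(K, 0xC1) = 0xC0; 0xC0 ⊕ 0x3C = 0xFC.
P[3]: D(K, 0xF4) = 0xF3; 0xF3 ⊕ 0xC1 = 0x32.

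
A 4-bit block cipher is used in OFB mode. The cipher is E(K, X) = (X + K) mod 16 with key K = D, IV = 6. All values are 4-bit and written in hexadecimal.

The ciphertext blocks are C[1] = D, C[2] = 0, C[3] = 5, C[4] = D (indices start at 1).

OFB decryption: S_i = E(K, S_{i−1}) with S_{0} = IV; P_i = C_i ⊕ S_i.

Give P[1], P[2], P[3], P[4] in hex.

P[1] = E, P[2] = 0, P[3] = 8, P[4] = 7

P[1]: S = E(K, 6) = 3; D ⊕ 3 = E.
P[2]: S = E(K, 3) = 0; 0 ⊕ 0 = 0.
P[3]: S = E(K, 0) = D; 5 ⊕ D = 8.
P[4]: S = E(K, D) = A; D ⊕ A = 7.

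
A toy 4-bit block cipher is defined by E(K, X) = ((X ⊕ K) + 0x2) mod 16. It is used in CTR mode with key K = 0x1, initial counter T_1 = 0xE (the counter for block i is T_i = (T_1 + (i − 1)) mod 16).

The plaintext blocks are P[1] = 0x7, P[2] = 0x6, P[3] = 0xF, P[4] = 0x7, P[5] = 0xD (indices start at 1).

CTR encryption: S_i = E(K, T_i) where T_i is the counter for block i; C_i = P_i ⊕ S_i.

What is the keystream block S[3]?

0x3

C[1]: T = 0xE, S = E(K, T) = 0x1; 0x7 ⊕ 0x1 = 0x6.
C[2]: T = 0xF, S = E(K, T) = 0x0; 0x6 ⊕ 0x0 = 0x6.
C[3]: T = 0x0, S = E(K, T) = 0x3; 0xF ⊕ 0x3 = 0xC.
So S[3] = 0x3.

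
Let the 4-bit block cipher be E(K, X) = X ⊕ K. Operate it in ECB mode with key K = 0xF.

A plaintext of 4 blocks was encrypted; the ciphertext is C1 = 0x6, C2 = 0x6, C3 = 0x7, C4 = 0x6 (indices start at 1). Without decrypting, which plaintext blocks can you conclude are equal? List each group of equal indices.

P1 = P2 = P4

ECB encrypts each block independently with the same key, so equal ciphertext blocks imply equal plaintext blocks.
C1 = C2 = C4 = 0x6, so P1 = P2 = P4.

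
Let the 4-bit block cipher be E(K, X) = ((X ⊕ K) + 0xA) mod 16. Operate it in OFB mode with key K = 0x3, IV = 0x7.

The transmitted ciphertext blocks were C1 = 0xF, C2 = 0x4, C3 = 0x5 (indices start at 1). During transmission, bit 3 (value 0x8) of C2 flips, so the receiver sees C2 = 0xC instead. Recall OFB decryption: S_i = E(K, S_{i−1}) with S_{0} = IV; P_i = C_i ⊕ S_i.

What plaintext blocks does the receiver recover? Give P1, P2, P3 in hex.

Only C2 changed, to 0xC. In OFB, a change in C_i flips the same bit in P_i only; the keystream is unaffected. Decrypting the received ciphertext:
P1: S = E(K, 0x7) = 0xE; 0xF ⊕ 0xE = 0x1.
P2: S = E(K, 0xE) = 0x7; 0xC ⊕ 0x7 = 0xB.
P3: S = E(K, 0x7) = 0xE; 0x5 ⊕ 0xE = 0xB.
Blocks that differ from the original plaintext: P2.

P1 = 0x1, P2 = 0xB, P3 = 0xB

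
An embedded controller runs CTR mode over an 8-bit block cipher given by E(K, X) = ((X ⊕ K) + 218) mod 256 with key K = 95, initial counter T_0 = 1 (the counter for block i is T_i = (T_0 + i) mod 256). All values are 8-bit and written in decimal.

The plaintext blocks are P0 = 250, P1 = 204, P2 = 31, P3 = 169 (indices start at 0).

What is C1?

CTR encryption: S_i = E(K, T_i) where T_i is the counter for block i; C_i = P_i ⊕ S_i.
C0: T = 1, S = E(K, T) = 56; 250 ⊕ 56 = 194.
C1: T = 2, S = E(K, T) = 55; 204 ⊕ 55 = 251.

C1 = 251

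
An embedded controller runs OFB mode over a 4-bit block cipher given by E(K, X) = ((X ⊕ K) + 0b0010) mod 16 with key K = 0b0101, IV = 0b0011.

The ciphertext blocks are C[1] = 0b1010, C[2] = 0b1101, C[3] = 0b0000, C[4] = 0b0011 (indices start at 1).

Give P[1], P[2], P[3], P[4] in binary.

OFB decryption: S_i = E(K, S_{i−1}) with S_{0} = IV; P_i = C_i ⊕ S_i.
P[1]: S = E(K, 0b0011) = 0b1000; 0b1010 ⊕ 0b1000 = 0b0010.
P[2]: S = E(K, 0b1000) = 0b1111; 0b1101 ⊕ 0b1111 = 0b0010.
P[3]: S = E(K, 0b1111) = 0b1100; 0b0000 ⊕ 0b1100 = 0b1100.
P[4]: S = E(K, 0b1100) = 0b1011; 0b0011 ⊕ 0b1011 = 0b1000.

P[1] = 0b0010, P[2] = 0b0010, P[3] = 0b1100, P[4] = 0b1000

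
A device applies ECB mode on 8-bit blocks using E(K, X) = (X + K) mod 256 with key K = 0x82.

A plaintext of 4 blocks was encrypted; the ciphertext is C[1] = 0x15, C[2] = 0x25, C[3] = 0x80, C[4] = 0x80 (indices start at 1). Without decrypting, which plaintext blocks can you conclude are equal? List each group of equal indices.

ECB encrypts each block independently with the same key, so equal ciphertext blocks imply equal plaintext blocks.
C[3] = C[4] = 0x80, so P[3] = P[4].

P[3] = P[4]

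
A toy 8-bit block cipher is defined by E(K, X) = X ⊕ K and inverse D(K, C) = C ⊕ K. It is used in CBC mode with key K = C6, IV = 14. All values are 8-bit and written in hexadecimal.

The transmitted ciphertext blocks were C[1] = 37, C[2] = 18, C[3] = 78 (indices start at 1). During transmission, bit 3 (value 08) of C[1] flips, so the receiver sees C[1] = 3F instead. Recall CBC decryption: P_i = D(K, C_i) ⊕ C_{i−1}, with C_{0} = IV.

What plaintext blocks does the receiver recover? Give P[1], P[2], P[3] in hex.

Only C[1] changed, to 3F. In CBC, a change in C_i garbles P_i and flips the same bit in P_{i+1}. Decrypting the received ciphertext:
P[1]: D(K, 3F) = F9; F9 ⊕ 14 = ED.
P[2]: D(K, 18) = DE; DE ⊕ 3F = E1.
P[3]: D(K, 78) = BE; BE ⊕ 18 = A6.
Blocks that differ from the original plaintext: P[1], P[2].

P[1] = ED, P[2] = E1, P[3] = A6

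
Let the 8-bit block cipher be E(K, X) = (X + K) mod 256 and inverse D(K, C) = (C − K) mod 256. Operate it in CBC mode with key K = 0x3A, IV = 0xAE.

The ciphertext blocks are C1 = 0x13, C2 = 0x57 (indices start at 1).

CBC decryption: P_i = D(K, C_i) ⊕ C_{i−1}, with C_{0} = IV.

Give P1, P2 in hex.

P1 = 0x77, P2 = 0x0E

P1: D(K, 0x13) = 0xD9; 0xD9 ⊕ 0xAE = 0x77.
P2: D(K, 0x57) = 0x1D; 0x1D ⊕ 0x13 = 0x0E.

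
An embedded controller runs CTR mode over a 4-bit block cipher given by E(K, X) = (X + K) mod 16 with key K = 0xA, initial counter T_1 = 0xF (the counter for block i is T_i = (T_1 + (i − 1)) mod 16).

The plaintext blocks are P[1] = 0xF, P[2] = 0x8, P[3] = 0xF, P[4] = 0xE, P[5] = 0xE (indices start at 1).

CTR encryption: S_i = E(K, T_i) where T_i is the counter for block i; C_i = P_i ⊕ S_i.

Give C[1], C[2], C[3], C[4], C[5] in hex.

C[1] = 0x6, C[2] = 0x2, C[3] = 0x4, C[4] = 0x2, C[5] = 0x3

C[1]: T = 0xF, S = E(K, T) = 0x9; 0xF ⊕ 0x9 = 0x6.
C[2]: T = 0x0, S = E(K, T) = 0xA; 0x8 ⊕ 0xA = 0x2.
C[3]: T = 0x1, S = E(K, T) = 0xB; 0xF ⊕ 0xB = 0x4.
C[4]: T = 0x2, S = E(K, T) = 0xC; 0xE ⊕ 0xC = 0x2.
C[5]: T = 0x3, S = E(K, T) = 0xD; 0xE ⊕ 0xD = 0x3.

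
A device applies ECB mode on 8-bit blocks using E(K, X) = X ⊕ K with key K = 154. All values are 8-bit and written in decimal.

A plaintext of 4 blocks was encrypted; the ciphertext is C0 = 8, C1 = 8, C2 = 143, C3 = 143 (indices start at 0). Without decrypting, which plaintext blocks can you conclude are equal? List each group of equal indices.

P0 = P1; P2 = P3

ECB encrypts each block independently with the same key, so equal ciphertext blocks imply equal plaintext blocks.
C0 = C1 = 8, so P0 = P1.
C2 = C3 = 143, so P2 = P3.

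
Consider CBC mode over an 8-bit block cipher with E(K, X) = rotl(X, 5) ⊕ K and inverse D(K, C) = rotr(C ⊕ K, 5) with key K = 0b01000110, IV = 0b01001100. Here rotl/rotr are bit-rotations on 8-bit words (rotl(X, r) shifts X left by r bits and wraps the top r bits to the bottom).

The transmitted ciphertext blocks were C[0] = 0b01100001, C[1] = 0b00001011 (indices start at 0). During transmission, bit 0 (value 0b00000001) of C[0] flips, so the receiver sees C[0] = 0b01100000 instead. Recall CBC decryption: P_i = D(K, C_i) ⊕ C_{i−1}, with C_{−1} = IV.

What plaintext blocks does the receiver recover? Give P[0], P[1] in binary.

Only C[0] changed, to 0b01100000. In CBC, a change in C_i garbles P_i and flips the same bit in P_{i+1}. Decrypting the received ciphertext:
P[0]: D(K, 0b01100000) = 0b00110001; 0b00110001 ⊕ 0b01001100 = 0b01111101.
P[1]: D(K, 0b00001011) = 0b01101010; 0b01101010 ⊕ 0b01100000 = 0b00001010.
Blocks that differ from the original plaintext: P[0], P[1].

P[0] = 0b01111101, P[1] = 0b00001010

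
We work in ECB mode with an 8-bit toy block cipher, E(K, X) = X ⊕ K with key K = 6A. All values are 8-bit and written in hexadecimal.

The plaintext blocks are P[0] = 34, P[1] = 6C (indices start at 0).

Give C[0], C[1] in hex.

C[0] = 5E, C[1] = 06

ECB encryption: C_i = E(K, P_i).
C[0]: E(K, 34) = 5E.
C[1]: E(K, 6C) = 06.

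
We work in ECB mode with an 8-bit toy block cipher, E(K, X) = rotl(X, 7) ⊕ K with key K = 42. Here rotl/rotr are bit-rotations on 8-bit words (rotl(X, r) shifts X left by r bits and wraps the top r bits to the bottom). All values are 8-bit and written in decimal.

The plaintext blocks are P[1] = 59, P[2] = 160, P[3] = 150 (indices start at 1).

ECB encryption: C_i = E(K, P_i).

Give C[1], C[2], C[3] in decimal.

C[1]: E(K, 59) = 183.
C[2]: E(K, 160) = 122.
C[3]: E(K, 150) = 97.

C[1] = 183, C[2] = 122, C[3] = 97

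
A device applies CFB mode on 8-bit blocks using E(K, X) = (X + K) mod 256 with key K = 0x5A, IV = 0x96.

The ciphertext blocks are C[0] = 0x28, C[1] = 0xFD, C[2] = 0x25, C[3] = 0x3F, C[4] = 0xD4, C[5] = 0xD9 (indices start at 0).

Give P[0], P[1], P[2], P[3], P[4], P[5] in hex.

CFB decryption: P_i = C_i ⊕ E(K, C_{i−1}), with C_{−1} = IV.
P[0]: E(K, 0x96) = 0xF0; 0x28 ⊕ 0xF0 = 0xD8.
P[1]: E(K, 0x28) = 0x82; 0xFD ⊕ 0x82 = 0x7F.
P[2]: E(K, 0xFD) = 0x57; 0x25 ⊕ 0x57 = 0x72.
P[3]: E(K, 0x25) = 0x7F; 0x3F ⊕ 0x7F = 0x40.
P[4]: E(K, 0x3F) = 0x99; 0xD4 ⊕ 0x99 = 0x4D.
P[5]: E(K, 0xD4) = 0x2E; 0xD9 ⊕ 0x2E = 0xF7.

P[0] = 0xD8, P[1] = 0x7F, P[2] = 0x72, P[3] = 0x40, P[4] = 0x4D, P[5] = 0xF7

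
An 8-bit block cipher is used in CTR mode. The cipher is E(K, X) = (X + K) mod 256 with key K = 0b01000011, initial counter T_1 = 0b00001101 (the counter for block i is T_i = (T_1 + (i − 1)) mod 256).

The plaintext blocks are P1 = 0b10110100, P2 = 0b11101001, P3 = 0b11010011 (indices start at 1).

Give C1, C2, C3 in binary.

C1 = 0b11100100, C2 = 0b10111000, C3 = 0b10000001

CTR encryption: S_i = E(K, T_i) where T_i is the counter for block i; C_i = P_i ⊕ S_i.
C1: T = 0b00001101, S = E(K, T) = 0b01010000; 0b10110100 ⊕ 0b01010000 = 0b11100100.
C2: T = 0b00001110, S = E(K, T) = 0b01010001; 0b11101001 ⊕ 0b01010001 = 0b10111000.
C3: T = 0b00001111, S = E(K, T) = 0b01010010; 0b11010011 ⊕ 0b01010010 = 0b10000001.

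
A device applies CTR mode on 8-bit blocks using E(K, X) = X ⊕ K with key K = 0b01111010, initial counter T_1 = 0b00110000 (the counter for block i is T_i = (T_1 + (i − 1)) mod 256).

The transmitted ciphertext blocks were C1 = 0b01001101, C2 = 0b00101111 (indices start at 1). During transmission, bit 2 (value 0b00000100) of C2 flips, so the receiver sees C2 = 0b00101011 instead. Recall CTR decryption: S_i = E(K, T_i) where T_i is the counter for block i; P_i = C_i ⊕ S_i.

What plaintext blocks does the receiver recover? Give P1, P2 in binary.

Only C2 changed, to 0b00101011. In CTR, a change in C_i flips the same bit in P_i only; the keystream is unaffected. Decrypting the received ciphertext:
P1: T = 0b00110000, S = E(K, T) = 0b01001010; 0b01001101 ⊕ 0b01001010 = 0b00000111.
P2: T = 0b00110001, S = E(K, T) = 0b01001011; 0b00101011 ⊕ 0b01001011 = 0b01100000.
Blocks that differ from the original plaintext: P2.

P1 = 0b00000111, P2 = 0b01100000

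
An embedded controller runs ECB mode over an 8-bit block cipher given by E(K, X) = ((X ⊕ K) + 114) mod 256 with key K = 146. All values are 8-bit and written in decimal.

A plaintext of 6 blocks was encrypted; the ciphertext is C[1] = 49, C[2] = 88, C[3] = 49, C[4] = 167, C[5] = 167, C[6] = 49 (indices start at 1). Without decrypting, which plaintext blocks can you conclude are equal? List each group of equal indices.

P[1] = P[3] = P[6]; P[4] = P[5]

ECB encrypts each block independently with the same key, so equal ciphertext blocks imply equal plaintext blocks.
C[1] = C[3] = C[6] = 49, so P[1] = P[3] = P[6].
C[4] = C[5] = 167, so P[4] = P[5].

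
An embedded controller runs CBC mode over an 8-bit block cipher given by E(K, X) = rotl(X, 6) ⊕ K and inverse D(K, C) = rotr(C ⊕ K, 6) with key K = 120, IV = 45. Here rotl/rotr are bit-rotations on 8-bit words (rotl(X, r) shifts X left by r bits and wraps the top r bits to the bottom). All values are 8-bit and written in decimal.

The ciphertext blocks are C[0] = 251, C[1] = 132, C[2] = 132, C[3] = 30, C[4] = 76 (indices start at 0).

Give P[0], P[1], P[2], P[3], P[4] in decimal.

CBC decryption: P_i = D(K, C_i) ⊕ C_{i−1}, with C_{−1} = IV.
P[0]: D(K, 251) = 14; 14 ⊕ 45 = 35.
P[1]: D(K, 132) = 243; 243 ⊕ 251 = 8.
P[2]: D(K, 132) = 243; 243 ⊕ 132 = 119.
P[3]: D(K, 30) = 153; 153 ⊕ 132 = 29.
P[4]: D(K, 76) = 208; 208 ⊕ 30 = 206.

P[0] = 35, P[1] = 8, P[2] = 119, P[3] = 29, P[4] = 206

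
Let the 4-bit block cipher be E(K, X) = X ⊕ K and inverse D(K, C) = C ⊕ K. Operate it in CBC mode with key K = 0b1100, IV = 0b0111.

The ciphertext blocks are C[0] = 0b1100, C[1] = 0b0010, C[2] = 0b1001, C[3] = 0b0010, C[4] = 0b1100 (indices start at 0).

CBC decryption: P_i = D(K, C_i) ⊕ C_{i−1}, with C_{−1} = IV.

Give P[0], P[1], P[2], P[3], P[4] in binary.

P[0] = 0b0111, P[1] = 0b0010, P[2] = 0b0111, P[3] = 0b0111, P[4] = 0b0010

P[0]: D(K, 0b1100) = 0b0000; 0b0000 ⊕ 0b0111 = 0b0111.
P[1]: D(K, 0b0010) = 0b1110; 0b1110 ⊕ 0b1100 = 0b0010.
P[2]: D(K, 0b1001) = 0b0101; 0b0101 ⊕ 0b0010 = 0b0111.
P[3]: D(K, 0b0010) = 0b1110; 0b1110 ⊕ 0b1001 = 0b0111.
P[4]: D(K, 0b1100) = 0b0000; 0b0000 ⊕ 0b0010 = 0b0010.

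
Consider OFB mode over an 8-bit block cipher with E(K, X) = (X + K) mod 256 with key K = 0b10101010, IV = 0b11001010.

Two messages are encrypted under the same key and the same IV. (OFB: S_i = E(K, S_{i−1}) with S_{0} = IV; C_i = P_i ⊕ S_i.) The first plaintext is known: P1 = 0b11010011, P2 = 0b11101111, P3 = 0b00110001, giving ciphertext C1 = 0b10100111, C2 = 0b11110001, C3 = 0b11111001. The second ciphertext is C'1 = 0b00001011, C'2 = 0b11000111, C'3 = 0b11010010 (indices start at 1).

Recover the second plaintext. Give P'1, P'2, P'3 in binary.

In OFB with a reused IV, both messages share the same keystream S_i, so C_i ⊕ C'_i = P_i ⊕ P'_i and thus P'_i = P_i ⊕ C_i ⊕ C'_i.
P'1: 0b11010011 ⊕ 0b10100111 ⊕ 0b00001011 = 0b01111111.
P'2: 0b11101111 ⊕ 0b11110001 ⊕ 0b11000111 = 0b11011001.
P'3: 0b00110001 ⊕ 0b11111001 ⊕ 0b11010010 = 0b00011010.

P'1 = 0b01111111, P'2 = 0b11011001, P'3 = 0b00011010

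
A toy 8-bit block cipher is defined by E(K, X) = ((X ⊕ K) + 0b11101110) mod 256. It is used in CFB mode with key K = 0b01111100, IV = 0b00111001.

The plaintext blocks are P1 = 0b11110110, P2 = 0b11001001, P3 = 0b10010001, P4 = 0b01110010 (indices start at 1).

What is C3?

C3 = 0b10010001

CFB encryption: C_i = P_i ⊕ E(K, C_{i−1}), with C_{0} = IV.
C1: E(K, 0b00111001) = 0b00110011; 0b11110110 ⊕ 0b00110011 = 0b11000101.
C2: E(K, 0b11000101) = 0b10100111; 0b11001001 ⊕ 0b10100111 = 0b01101110.
C3: E(K, 0b01101110) = 0b00000000; 0b10010001 ⊕ 0b00000000 = 0b10010001.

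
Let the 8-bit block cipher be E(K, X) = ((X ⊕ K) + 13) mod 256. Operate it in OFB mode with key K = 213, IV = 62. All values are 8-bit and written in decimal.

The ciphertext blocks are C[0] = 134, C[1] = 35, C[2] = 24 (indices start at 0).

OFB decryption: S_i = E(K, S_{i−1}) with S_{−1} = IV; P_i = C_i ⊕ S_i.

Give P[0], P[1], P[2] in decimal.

P[0] = 126, P[1] = 25, P[2] = 228

P[0]: S = E(K, 62) = 248; 134 ⊕ 248 = 126.
P[1]: S = E(K, 248) = 58; 35 ⊕ 58 = 25.
P[2]: S = E(K, 58) = 252; 24 ⊕ 252 = 228.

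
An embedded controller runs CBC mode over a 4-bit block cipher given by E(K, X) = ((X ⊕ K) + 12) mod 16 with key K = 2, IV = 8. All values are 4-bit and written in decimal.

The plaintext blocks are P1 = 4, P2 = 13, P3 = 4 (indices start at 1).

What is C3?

CBC encryption: C_i = E(K, P_i ⊕ C_{i−1}), with C_{0} = IV.
C1: P1 ⊕ 8 = 12; E(K, 12) = 10.
C2: P2 ⊕ 10 = 7; E(K, 7) = 1.
C3: P3 ⊕ 1 = 5; E(K, 5) = 3.

C3 = 3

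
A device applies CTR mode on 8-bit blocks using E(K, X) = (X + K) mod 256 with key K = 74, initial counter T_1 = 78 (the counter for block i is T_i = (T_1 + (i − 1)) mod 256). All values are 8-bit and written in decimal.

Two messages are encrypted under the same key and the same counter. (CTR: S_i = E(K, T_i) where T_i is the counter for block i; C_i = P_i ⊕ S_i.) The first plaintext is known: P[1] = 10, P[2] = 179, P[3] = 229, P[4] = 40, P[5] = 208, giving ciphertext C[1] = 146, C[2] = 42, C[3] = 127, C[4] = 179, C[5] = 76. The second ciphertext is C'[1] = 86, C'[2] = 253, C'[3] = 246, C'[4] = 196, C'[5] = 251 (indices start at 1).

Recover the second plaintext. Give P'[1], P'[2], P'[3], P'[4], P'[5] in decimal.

In CTR with a reused counter, both messages share the same keystream S_i, so C_i ⊕ C'_i = P_i ⊕ P'_i and thus P'_i = P_i ⊕ C_i ⊕ C'_i.
P'[1]: 10 ⊕ 146 ⊕ 86 = 206.
P'[2]: 179 ⊕ 42 ⊕ 253 = 100.
P'[3]: 229 ⊕ 127 ⊕ 246 = 108.
P'[4]: 40 ⊕ 179 ⊕ 196 = 95.
P'[5]: 208 ⊕ 76 ⊕ 251 = 103.

P'[1] = 206, P'[2] = 100, P'[3] = 108, P'[4] = 95, P'[5] = 103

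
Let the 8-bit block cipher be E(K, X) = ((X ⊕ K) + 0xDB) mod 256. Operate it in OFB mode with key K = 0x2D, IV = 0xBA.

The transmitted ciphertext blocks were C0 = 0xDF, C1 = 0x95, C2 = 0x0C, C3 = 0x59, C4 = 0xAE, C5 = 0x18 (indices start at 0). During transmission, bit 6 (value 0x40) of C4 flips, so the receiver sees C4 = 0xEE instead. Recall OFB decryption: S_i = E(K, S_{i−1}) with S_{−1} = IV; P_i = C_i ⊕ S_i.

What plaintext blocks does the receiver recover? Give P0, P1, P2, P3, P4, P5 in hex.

P0 = 0xAD, P1 = 0xAF, P2 = 0xFE, P3 = 0xE3, P4 = 0x9C, P5 = 0x22

Only C4 changed, to 0xEE. In OFB, a change in C_i flips the same bit in P_i only; the keystream is unaffected. Decrypting the received ciphertext:
P0: S = E(K, 0xBA) = 0x72; 0xDF ⊕ 0x72 = 0xAD.
P1: S = E(K, 0x72) = 0x3A; 0x95 ⊕ 0x3A = 0xAF.
P2: S = E(K, 0x3A) = 0xF2; 0x0C ⊕ 0xF2 = 0xFE.
P3: S = E(K, 0xF2) = 0xBA; 0x59 ⊕ 0xBA = 0xE3.
P4: S = E(K, 0xBA) = 0x72; 0xEE ⊕ 0x72 = 0x9C.
P5: S = E(K, 0x72) = 0x3A; 0x18 ⊕ 0x3A = 0x22.
Blocks that differ from the original plaintext: P4.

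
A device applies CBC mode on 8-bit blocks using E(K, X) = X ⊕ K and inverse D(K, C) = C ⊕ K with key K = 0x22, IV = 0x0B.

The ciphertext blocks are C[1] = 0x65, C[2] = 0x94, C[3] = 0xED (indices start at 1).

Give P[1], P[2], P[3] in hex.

CBC decryption: P_i = D(K, C_i) ⊕ C_{i−1}, with C_{0} = IV.
P[1]: D(K, 0x65) = 0x47; 0x47 ⊕ 0x0B = 0x4C.
P[2]: D(K, 0x94) = 0xB6; 0xB6 ⊕ 0x65 = 0xD3.
P[3]: D(K, 0xED) = 0xCF; 0xCF ⊕ 0x94 = 0x5B.

P[1] = 0x4C, P[2] = 0xD3, P[3] = 0x5B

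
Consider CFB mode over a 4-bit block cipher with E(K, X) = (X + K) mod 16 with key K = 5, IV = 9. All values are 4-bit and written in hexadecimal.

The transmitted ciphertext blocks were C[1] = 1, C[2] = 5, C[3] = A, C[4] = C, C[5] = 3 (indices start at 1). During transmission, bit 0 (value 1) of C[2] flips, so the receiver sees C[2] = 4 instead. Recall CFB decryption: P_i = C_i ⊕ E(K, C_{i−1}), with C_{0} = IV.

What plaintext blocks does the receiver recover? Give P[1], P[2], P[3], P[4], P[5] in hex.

Only C[2] changed, to 4. In CFB, a change in C_i flips the same bit in P_i and garbles P_{i+1}. Decrypting the received ciphertext:
P[1]: E(K, 9) = E; 1 ⊕ E = F.
P[2]: E(K, 1) = 6; 4 ⊕ 6 = 2.
P[3]: E(K, 4) = 9; A ⊕ 9 = 3.
P[4]: E(K, A) = F; C ⊕ F = 3.
P[5]: E(K, C) = 1; 3 ⊕ 1 = 2.
Blocks that differ from the original plaintext: P[2], P[3].

P[1] = F, P[2] = 2, P[3] = 3, P[4] = 3, P[5] = 2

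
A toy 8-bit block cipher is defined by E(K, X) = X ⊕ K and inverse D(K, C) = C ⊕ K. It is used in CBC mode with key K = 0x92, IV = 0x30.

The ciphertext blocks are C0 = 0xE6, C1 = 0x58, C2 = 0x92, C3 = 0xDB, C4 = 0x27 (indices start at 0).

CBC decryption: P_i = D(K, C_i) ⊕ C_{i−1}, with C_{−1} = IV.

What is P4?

P4 = 0x6E

P4: D(K, 0x27) = 0xB5; 0xB5 ⊕ 0xDB = 0x6E.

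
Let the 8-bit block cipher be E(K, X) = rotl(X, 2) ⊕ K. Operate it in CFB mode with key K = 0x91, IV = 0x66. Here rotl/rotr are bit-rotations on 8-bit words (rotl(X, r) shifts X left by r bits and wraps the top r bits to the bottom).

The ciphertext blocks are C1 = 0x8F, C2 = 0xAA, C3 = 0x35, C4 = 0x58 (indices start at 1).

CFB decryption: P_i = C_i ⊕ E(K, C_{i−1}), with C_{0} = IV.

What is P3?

P3 = 0x0E

P3: E(K, 0xAA) = 0x3B; 0x35 ⊕ 0x3B = 0x0E.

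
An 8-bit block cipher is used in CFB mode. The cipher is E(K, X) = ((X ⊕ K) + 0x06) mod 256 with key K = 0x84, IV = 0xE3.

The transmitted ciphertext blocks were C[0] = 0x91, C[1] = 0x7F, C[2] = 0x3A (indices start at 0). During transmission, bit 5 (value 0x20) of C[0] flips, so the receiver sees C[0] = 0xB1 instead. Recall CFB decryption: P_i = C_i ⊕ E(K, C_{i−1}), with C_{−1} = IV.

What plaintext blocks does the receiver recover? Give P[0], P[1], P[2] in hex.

Only C[0] changed, to 0xB1. In CFB, a change in C_i flips the same bit in P_i and garbles P_{i+1}. Decrypting the received ciphertext:
P[0]: E(K, 0xE3) = 0x6D; 0xB1 ⊕ 0x6D = 0xDC.
P[1]: E(K, 0xB1) = 0x3B; 0x7F ⊕ 0x3B = 0x44.
P[2]: E(K, 0x7F) = 0x01; 0x3A ⊕ 0x01 = 0x3B.
Blocks that differ from the original plaintext: P[0], P[1].

P[0] = 0xDC, P[1] = 0x44, P[2] = 0x3B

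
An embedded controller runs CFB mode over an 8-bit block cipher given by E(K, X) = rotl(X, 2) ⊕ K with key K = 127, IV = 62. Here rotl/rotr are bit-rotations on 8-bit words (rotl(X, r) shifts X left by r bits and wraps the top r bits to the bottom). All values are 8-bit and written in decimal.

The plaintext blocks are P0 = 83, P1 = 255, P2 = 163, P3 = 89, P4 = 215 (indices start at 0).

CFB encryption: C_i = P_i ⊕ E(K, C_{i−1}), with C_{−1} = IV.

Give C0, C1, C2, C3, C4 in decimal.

C0: E(K, 62) = 135; 83 ⊕ 135 = 212.
C1: E(K, 212) = 44; 255 ⊕ 44 = 211.
C2: E(K, 211) = 48; 163 ⊕ 48 = 147.
C3: E(K, 147) = 49; 89 ⊕ 49 = 104.
C4: E(K, 104) = 222; 215 ⊕ 222 = 9.

C0 = 212, C1 = 211, C2 = 147, C3 = 104, C4 = 9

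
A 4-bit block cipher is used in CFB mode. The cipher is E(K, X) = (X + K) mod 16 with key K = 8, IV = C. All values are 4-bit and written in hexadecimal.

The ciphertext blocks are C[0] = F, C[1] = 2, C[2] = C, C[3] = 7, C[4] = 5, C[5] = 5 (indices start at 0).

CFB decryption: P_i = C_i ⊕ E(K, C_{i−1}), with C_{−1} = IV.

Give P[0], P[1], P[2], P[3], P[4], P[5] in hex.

P[0] = B, P[1] = 5, P[2] = 6, P[3] = 3, P[4] = A, P[5] = 8

P[0]: E(K, C) = 4; F ⊕ 4 = B.
P[1]: E(K, F) = 7; 2 ⊕ 7 = 5.
P[2]: E(K, 2) = A; C ⊕ A = 6.
P[3]: E(K, C) = 4; 7 ⊕ 4 = 3.
P[4]: E(K, 7) = F; 5 ⊕ F = A.
P[5]: E(K, 5) = D; 5 ⊕ D = 8.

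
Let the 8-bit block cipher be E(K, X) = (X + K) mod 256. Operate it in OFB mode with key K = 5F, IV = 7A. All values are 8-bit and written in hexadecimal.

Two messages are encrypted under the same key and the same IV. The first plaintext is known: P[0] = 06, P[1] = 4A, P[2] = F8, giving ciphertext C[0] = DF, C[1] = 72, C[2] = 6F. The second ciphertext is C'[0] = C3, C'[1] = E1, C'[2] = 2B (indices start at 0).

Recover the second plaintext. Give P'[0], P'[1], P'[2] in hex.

P'[0] = 1A, P'[1] = D9, P'[2] = BC

In OFB with a reused IV, both messages share the same keystream S_i, so C_i ⊕ C'_i = P_i ⊕ P'_i and thus P'_i = P_i ⊕ C_i ⊕ C'_i.
P'[0]: 06 ⊕ DF ⊕ C3 = 1A.
P'[1]: 4A ⊕ 72 ⊕ E1 = D9.
P'[2]: F8 ⊕ 6F ⊕ 2B = BC.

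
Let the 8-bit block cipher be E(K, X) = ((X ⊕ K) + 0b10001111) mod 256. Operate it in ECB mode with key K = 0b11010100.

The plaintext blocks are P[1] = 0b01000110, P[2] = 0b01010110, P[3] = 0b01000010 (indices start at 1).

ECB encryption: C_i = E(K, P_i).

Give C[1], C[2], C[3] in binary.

C[1]: E(K, 0b01000110) = 0b00100001.
C[2]: E(K, 0b01010110) = 0b00010001.
C[3]: E(K, 0b01000010) = 0b00100101.

C[1] = 0b00100001, C[2] = 0b00010001, C[3] = 0b00100101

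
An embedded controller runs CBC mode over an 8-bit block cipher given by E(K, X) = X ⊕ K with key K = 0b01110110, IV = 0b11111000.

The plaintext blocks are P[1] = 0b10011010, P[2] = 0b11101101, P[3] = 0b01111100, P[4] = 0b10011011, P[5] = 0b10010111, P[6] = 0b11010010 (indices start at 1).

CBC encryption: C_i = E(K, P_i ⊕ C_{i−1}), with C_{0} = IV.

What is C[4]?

C[4] = 0b01101000

C[1]: P[1] ⊕ 0b11111000 = 0b01100010; E(K, 0b01100010) = 0b00010100.
C[2]: P[2] ⊕ 0b00010100 = 0b11111001; E(K, 0b11111001) = 0b10001111.
C[3]: P[3] ⊕ 0b10001111 = 0b11110011; E(K, 0b11110011) = 0b10000101.
C[4]: P[4] ⊕ 0b10000101 = 0b00011110; E(K, 0b00011110) = 0b01101000.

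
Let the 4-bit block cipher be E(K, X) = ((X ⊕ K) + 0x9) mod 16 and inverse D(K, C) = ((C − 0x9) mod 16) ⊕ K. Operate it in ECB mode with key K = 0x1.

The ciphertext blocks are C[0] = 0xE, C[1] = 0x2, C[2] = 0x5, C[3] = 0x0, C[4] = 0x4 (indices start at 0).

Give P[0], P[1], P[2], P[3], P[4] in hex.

P[0] = 0x4, P[1] = 0x8, P[2] = 0xD, P[3] = 0x6, P[4] = 0xA

ECB decryption: P_i = D(K, C_i).
P[0]: D(K, 0xE) = 0x4.
P[1]: D(K, 0x2) = 0x8.
P[2]: D(K, 0x5) = 0xD.
P[3]: D(K, 0x0) = 0x6.
P[4]: D(K, 0x4) = 0xA.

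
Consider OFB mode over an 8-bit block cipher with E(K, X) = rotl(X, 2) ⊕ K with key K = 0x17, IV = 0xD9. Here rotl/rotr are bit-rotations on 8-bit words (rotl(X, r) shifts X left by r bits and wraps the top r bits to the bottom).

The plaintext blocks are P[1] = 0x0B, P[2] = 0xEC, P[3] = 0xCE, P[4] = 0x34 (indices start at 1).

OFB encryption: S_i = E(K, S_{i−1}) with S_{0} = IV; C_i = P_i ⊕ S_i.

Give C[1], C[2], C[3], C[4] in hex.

C[1] = 0x7B, C[2] = 0x3A, C[3] = 0x82, C[4] = 0x12

C[1]: S = E(K, 0xD9) = 0x70; 0x0B ⊕ 0x70 = 0x7B.
C[2]: S = E(K, 0x70) = 0xD6; 0xEC ⊕ 0xD6 = 0x3A.
C[3]: S = E(K, 0xD6) = 0x4C; 0xCE ⊕ 0x4C = 0x82.
C[4]: S = E(K, 0x4C) = 0x26; 0x34 ⊕ 0x26 = 0x12.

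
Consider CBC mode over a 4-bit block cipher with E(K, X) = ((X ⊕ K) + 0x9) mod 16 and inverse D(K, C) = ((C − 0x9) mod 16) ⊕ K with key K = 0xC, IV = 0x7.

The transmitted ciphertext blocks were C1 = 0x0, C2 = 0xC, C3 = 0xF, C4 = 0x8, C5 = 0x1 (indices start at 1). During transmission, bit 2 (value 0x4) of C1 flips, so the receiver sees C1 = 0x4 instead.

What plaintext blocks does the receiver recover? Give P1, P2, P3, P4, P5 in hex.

CBC decryption: P_i = D(K, C_i) ⊕ C_{i−1}, with C_{0} = IV.
Only C1 changed, to 0x4. In CBC, a change in C_i garbles P_i and flips the same bit in P_{i+1}. Decrypting the received ciphertext:
P1: D(K, 0x4) = 0x7; 0x7 ⊕ 0x7 = 0x0.
P2: D(K, 0xC) = 0xF; 0xF ⊕ 0x4 = 0xB.
P3: D(K, 0xF) = 0xA; 0xA ⊕ 0xC = 0x6.
P4: D(K, 0x8) = 0x3; 0x3 ⊕ 0xF = 0xC.
P5: D(K, 0x1) = 0x4; 0x4 ⊕ 0x8 = 0xC.
Blocks that differ from the original plaintext: P1, P2.

P1 = 0x0, P2 = 0xB, P3 = 0x6, P4 = 0xC, P5 = 0xC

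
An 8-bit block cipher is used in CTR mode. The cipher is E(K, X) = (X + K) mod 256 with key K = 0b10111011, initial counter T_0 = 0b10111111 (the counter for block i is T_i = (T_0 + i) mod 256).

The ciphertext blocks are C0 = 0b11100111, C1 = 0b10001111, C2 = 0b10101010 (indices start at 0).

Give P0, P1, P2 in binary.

P0 = 0b10011101, P1 = 0b11110100, P2 = 0b11010110

CTR decryption: S_i = E(K, T_i) where T_i is the counter for block i; P_i = C_i ⊕ S_i.
P0: T = 0b10111111, S = E(K, T) = 0b01111010; 0b11100111 ⊕ 0b01111010 = 0b10011101.
P1: T = 0b11000000, S = E(K, T) = 0b01111011; 0b10001111 ⊕ 0b01111011 = 0b11110100.
P2: T = 0b11000001, S = E(K, T) = 0b01111100; 0b10101010 ⊕ 0b01111100 = 0b11010110.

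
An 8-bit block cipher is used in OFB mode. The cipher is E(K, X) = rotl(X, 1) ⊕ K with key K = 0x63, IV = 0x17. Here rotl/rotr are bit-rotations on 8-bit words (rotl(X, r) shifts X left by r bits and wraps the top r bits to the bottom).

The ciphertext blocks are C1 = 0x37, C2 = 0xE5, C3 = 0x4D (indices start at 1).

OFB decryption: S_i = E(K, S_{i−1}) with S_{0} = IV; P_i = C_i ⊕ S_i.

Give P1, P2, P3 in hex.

P1 = 0x7A, P2 = 0x1C, P3 = 0xDD

P1: S = E(K, 0x17) = 0x4D; 0x37 ⊕ 0x4D = 0x7A.
P2: S = E(K, 0x4D) = 0xF9; 0xE5 ⊕ 0xF9 = 0x1C.
P3: S = E(K, 0xF9) = 0x90; 0x4D ⊕ 0x90 = 0xDD.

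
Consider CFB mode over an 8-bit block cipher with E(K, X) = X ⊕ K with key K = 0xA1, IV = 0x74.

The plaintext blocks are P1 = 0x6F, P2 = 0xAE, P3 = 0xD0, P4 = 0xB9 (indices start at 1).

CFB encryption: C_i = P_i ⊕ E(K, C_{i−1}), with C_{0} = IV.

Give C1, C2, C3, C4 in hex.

C1: E(K, 0x74) = 0xD5; 0x6F ⊕ 0xD5 = 0xBA.
C2: E(K, 0xBA) = 0x1B; 0xAE ⊕ 0x1B = 0xB5.
C3: E(K, 0xB5) = 0x14; 0xD0 ⊕ 0x14 = 0xC4.
C4: E(K, 0xC4) = 0x65; 0xB9 ⊕ 0x65 = 0xDC.

C1 = 0xBA, C2 = 0xB5, C3 = 0xC4, C4 = 0xDC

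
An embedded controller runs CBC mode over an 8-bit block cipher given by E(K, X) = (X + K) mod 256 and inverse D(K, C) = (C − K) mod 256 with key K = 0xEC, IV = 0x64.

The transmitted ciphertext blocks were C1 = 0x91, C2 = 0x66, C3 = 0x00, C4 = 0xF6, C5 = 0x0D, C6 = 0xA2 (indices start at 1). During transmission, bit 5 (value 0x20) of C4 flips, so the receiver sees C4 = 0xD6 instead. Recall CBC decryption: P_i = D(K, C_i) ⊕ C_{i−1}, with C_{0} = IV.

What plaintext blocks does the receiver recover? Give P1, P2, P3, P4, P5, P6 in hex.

Only C4 changed, to 0xD6. In CBC, a change in C_i garbles P_i and flips the same bit in P_{i+1}. Decrypting the received ciphertext:
P1: D(K, 0x91) = 0xA5; 0xA5 ⊕ 0x64 = 0xC1.
P2: D(K, 0x66) = 0x7A; 0x7A ⊕ 0x91 = 0xEB.
P3: D(K, 0x00) = 0x14; 0x14 ⊕ 0x66 = 0x72.
P4: D(K, 0xD6) = 0xEA; 0xEA ⊕ 0x00 = 0xEA.
P5: D(K, 0x0D) = 0x21; 0x21 ⊕ 0xD6 = 0xF7.
P6: D(K, 0xA2) = 0xB6; 0xB6 ⊕ 0x0D = 0xBB.
Blocks that differ from the original plaintext: P4, P5.

P1 = 0xC1, P2 = 0xEB, P3 = 0x72, P4 = 0xEA, P5 = 0xF7, P6 = 0xBB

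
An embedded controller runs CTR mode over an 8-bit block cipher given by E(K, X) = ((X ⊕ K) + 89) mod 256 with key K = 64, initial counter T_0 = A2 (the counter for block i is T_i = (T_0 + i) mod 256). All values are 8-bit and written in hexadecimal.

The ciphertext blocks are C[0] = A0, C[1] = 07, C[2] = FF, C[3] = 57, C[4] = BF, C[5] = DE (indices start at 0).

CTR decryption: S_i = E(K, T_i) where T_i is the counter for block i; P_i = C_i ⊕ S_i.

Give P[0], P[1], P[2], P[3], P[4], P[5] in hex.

P[0] = EF, P[1] = 57, P[2] = B6, P[3] = 1D, P[4] = F4, P[5] = 92

P[0]: T = A2, S = E(K, T) = 4F; A0 ⊕ 4F = EF.
P[1]: T = A3, S = E(K, T) = 50; 07 ⊕ 50 = 57.
P[2]: T = A4, S = E(K, T) = 49; FF ⊕ 49 = B6.
P[3]: T = A5, S = E(K, T) = 4A; 57 ⊕ 4A = 1D.
P[4]: T = A6, S = E(K, T) = 4B; BF ⊕ 4B = F4.
P[5]: T = A7, S = E(K, T) = 4C; DE ⊕ 4C = 92.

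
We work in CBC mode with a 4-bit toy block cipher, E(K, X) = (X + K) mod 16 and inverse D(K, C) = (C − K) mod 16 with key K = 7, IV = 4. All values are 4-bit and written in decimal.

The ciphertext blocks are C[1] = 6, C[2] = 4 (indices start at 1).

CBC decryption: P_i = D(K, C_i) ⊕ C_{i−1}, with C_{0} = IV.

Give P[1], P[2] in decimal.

P[1] = 11, P[2] = 11

P[1]: D(K, 6) = 15; 15 ⊕ 4 = 11.
P[2]: D(K, 4) = 13; 13 ⊕ 6 = 11.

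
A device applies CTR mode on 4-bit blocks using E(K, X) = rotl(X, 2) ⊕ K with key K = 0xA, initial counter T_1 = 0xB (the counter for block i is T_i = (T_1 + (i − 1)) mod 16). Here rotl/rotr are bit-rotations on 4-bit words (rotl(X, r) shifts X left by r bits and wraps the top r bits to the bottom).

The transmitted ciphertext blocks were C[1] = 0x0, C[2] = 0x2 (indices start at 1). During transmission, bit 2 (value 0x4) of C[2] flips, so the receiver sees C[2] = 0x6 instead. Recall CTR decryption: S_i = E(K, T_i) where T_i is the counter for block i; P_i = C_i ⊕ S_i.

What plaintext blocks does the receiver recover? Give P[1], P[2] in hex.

Only C[2] changed, to 0x6. In CTR, a change in C_i flips the same bit in P_i only; the keystream is unaffected. Decrypting the received ciphertext:
P[1]: T = 0xB, S = E(K, T) = 0x4; 0x0 ⊕ 0x4 = 0x4.
P[2]: T = 0xC, S = E(K, T) = 0x9; 0x6 ⊕ 0x9 = 0xF.
Blocks that differ from the original plaintext: P[2].

P[1] = 0x4, P[2] = 0xF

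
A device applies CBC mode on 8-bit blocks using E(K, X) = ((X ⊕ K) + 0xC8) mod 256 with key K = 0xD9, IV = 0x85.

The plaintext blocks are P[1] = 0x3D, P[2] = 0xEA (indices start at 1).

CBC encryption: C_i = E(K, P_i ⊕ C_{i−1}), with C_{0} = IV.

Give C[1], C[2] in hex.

C[1] = 0x29, C[2] = 0xE2

C[1]: P[1] ⊕ 0x85 = 0xB8; E(K, 0xB8) = 0x29.
C[2]: P[2] ⊕ 0x29 = 0xC3; E(K, 0xC3) = 0xE2.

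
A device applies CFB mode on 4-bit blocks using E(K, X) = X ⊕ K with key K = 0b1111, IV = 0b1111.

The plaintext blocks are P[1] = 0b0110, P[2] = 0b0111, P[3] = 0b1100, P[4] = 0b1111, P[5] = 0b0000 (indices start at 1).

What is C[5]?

CFB encryption: C_i = P_i ⊕ E(K, C_{i−1}), with C_{0} = IV.
C[1]: E(K, 0b1111) = 0b0000; 0b0110 ⊕ 0b0000 = 0b0110.
C[2]: E(K, 0b0110) = 0b1001; 0b0111 ⊕ 0b1001 = 0b1110.
C[3]: E(K, 0b1110) = 0b0001; 0b1100 ⊕ 0b0001 = 0b1101.
C[4]: E(K, 0b1101) = 0b0010; 0b1111 ⊕ 0b0010 = 0b1101.
C[5]: E(K, 0b1101) = 0b0010; 0b0000 ⊕ 0b0010 = 0b0010.

C[5] = 0b0010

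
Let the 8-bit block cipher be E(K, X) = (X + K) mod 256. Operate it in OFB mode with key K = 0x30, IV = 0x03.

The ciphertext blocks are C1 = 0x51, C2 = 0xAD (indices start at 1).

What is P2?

P2 = 0xCE

OFB decryption: S_i = E(K, S_{i−1}) with S_{0} = IV; P_i = C_i ⊕ S_i.
P1: S = E(K, 0x03) = 0x33; 0x51 ⊕ 0x33 = 0x62.
P2: S = E(K, 0x33) = 0x63; 0xAD ⊕ 0x63 = 0xCE.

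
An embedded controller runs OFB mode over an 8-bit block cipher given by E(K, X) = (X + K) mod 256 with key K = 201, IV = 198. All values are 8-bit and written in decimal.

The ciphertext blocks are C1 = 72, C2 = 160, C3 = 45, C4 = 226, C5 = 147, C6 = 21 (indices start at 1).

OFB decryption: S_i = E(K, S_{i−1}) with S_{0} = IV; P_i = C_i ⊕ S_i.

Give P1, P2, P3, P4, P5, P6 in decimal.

P1: S = E(K, 198) = 143; 72 ⊕ 143 = 199.
P2: S = E(K, 143) = 88; 160 ⊕ 88 = 248.
P3: S = E(K, 88) = 33; 45 ⊕ 33 = 12.
P4: S = E(K, 33) = 234; 226 ⊕ 234 = 8.
P5: S = E(K, 234) = 179; 147 ⊕ 179 = 32.
P6: S = E(K, 179) = 124; 21 ⊕ 124 = 105.

P1 = 199, P2 = 248, P3 = 12, P4 = 8, P5 = 32, P6 = 105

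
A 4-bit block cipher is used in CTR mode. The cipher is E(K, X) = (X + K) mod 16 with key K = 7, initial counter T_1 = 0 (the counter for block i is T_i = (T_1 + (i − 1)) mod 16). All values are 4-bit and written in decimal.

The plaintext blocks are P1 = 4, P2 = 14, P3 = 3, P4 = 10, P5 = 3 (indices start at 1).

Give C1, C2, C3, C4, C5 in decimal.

CTR encryption: S_i = E(K, T_i) where T_i is the counter for block i; C_i = P_i ⊕ S_i.
C1: T = 0, S = E(K, T) = 7; 4 ⊕ 7 = 3.
C2: T = 1, S = E(K, T) = 8; 14 ⊕ 8 = 6.
C3: T = 2, S = E(K, T) = 9; 3 ⊕ 9 = 10.
C4: T = 3, S = E(K, T) = 10; 10 ⊕ 10 = 0.
C5: T = 4, S = E(K, T) = 11; 3 ⊕ 11 = 8.

C1 = 3, C2 = 6, C3 = 10, C4 = 0, C5 = 8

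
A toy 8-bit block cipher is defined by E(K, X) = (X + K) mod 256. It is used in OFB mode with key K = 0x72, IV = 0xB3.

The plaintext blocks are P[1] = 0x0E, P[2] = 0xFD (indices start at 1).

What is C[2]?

C[2] = 0x6A

OFB encryption: S_i = E(K, S_{i−1}) with S_{0} = IV; C_i = P_i ⊕ S_i.
C[1]: S = E(K, 0xB3) = 0x25; 0x0E ⊕ 0x25 = 0x2B.
C[2]: S = E(K, 0x25) = 0x97; 0xFD ⊕ 0x97 = 0x6A.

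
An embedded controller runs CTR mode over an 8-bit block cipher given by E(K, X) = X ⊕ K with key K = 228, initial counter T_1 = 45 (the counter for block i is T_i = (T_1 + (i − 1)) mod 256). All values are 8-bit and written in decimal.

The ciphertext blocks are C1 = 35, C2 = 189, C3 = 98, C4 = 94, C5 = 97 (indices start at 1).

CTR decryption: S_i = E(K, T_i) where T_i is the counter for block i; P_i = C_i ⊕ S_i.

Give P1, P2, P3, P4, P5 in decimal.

P1: T = 45, S = E(K, T) = 201; 35 ⊕ 201 = 234.
P2: T = 46, S = E(K, T) = 202; 189 ⊕ 202 = 119.
P3: T = 47, S = E(K, T) = 203; 98 ⊕ 203 = 169.
P4: T = 48, S = E(K, T) = 212; 94 ⊕ 212 = 138.
P5: T = 49, S = E(K, T) = 213; 97 ⊕ 213 = 180.

P1 = 234, P2 = 119, P3 = 169, P4 = 138, P5 = 180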